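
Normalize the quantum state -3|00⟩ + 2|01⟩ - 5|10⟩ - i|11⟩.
-0.4804|00⟩ + 0.3203|01⟩ - 0.8006|10⟩ - 0.1601i|11⟩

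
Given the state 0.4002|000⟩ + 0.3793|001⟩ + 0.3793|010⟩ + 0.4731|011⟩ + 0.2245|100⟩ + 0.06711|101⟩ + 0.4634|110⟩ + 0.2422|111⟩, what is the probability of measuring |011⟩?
0.2238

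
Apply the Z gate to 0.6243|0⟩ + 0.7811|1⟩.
0.6243|0⟩ - 0.7811|1⟩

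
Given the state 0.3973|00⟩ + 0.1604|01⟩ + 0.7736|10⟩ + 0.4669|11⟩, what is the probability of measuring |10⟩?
0.5985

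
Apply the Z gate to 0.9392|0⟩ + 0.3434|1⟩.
0.9392|0⟩ - 0.3434|1⟩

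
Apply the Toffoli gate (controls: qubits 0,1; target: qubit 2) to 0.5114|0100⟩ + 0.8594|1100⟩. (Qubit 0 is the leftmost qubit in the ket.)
0.5114|0100⟩ + 0.8594|1110⟩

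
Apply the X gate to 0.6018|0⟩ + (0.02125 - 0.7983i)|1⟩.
(0.02125 - 0.7983i)|0⟩ + 0.6018|1⟩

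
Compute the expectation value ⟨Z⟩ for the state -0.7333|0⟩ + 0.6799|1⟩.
0.07546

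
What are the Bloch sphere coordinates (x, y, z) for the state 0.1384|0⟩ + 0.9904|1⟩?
(0.2741, 0, -0.9617)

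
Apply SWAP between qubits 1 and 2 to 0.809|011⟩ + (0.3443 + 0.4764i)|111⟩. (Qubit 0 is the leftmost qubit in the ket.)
0.809|011⟩ + (0.3443 + 0.4764i)|111⟩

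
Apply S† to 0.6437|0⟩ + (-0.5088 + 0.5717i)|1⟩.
0.6437|0⟩ + (0.5717 + 0.5088i)|1⟩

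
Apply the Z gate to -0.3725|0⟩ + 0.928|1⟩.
-0.3725|0⟩ - 0.928|1⟩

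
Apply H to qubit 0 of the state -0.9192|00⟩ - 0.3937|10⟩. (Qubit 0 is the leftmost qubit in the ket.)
-0.9284|00⟩ - 0.3716|10⟩

H on qubit 0 mixes each pair of kets that differ only in qubit 0: amplitudes (a, b) of (|…0…⟩, |…1…⟩) become ((a + b)/√2, (a − b)/√2). Kets absent from the input have amplitude 0.
(|00⟩, |10⟩): (a, b) = (-0.9192, -0.3937) → (-0.9284, -0.3716)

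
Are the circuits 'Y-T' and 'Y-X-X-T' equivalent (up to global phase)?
Yes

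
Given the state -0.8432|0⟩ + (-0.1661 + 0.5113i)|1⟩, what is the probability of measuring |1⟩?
0.289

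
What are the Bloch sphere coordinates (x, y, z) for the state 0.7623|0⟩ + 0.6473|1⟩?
(0.9869, 0, 0.1621)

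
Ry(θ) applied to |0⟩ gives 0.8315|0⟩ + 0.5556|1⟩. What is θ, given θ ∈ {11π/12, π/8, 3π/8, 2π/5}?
3π/8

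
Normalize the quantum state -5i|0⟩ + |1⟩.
-0.9806i|0⟩ + 0.1961|1⟩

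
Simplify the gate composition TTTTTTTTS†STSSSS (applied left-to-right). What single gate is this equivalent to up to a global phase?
T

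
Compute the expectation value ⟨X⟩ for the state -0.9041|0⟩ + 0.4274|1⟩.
-0.7728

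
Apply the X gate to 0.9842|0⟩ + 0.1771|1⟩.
0.1771|0⟩ + 0.9842|1⟩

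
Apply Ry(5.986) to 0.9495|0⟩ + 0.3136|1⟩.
-0.9855|0⟩ - 0.1696|1⟩

Ry(5.986) = [[cos(θ/2), −sin(θ/2)], [sin(θ/2), cos(θ/2)]]; θ = 5.986, cos(θ/2) ≈ -0.98898, sin(θ/2) ≈ 0.148046.
With a = amp(|0⟩) = 0.9495 and b = amp(|1⟩) = 0.3136:
new amp(|0⟩) = (-0.98898)·a + (-0.148046)·b = -0.9855
new amp(|1⟩) = (0.148046)·a + (-0.98898)·b = -0.1696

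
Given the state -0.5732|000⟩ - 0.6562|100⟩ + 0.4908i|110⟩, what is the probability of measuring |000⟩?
0.3286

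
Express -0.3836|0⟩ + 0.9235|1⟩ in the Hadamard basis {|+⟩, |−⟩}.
0.3818|+⟩ - 0.9243|−⟩

With |ψ⟩ = α|0⟩ + β|1⟩, the Hadamard-basis coefficients are ⟨+|ψ⟩ = (α + β)/√2 and ⟨−|ψ⟩ = (α − β)/√2.
Here α = -0.3836, β = 0.9235: (α + β)/√2 = 0.3818, (α − β)/√2 = -0.9243.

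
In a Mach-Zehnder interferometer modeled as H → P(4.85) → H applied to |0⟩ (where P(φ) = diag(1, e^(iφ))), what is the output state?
(0.5686 - 0.4953i)|0⟩ + (0.4314 + 0.4953i)|1⟩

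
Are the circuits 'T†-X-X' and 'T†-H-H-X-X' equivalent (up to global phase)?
Yes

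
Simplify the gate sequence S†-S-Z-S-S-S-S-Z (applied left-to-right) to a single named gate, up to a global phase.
I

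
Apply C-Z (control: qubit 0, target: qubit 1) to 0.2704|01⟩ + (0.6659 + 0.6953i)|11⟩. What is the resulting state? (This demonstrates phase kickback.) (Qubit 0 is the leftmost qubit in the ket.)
0.2704|01⟩ + (-0.6659 - 0.6953i)|11⟩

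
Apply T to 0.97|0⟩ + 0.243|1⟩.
0.97|0⟩ + (0.1718 + 0.1718i)|1⟩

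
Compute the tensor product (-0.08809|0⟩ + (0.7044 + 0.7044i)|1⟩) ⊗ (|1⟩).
-0.08809|01⟩ + (0.7044 + 0.7044i)|11⟩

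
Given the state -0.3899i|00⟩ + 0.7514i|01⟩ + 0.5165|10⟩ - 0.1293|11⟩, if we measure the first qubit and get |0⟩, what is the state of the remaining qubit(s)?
-0.4606i|0⟩ + 0.8876i|1⟩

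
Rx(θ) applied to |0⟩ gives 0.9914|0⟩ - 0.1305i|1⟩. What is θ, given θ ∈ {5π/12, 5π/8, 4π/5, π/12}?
π/12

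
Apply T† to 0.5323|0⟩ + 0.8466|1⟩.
0.5323|0⟩ + (0.5986 - 0.5986i)|1⟩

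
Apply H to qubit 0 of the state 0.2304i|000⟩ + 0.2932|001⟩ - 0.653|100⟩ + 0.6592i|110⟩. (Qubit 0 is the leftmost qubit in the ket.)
(-0.4617 + 0.1629i)|000⟩ + 0.2073|001⟩ + 0.4661i|010⟩ + (0.4617 + 0.1629i)|100⟩ + 0.2073|101⟩ - 0.4661i|110⟩

H on qubit 0 mixes each pair of kets that differ only in qubit 0: amplitudes (a, b) of (|…0…⟩, |…1…⟩) become ((a + b)/√2, (a − b)/√2). Kets absent from the input have amplitude 0.
(|000⟩, |100⟩): (a, b) = (0.2304i, -0.653) → ((-0.4617 + 0.1629i), (0.4617 + 0.1629i))
(|001⟩, |101⟩): (a, b) = (0.2932, 0) → (0.2073, 0.2073)
(|010⟩, |110⟩): (a, b) = (0, 0.6592i) → (0.4661i, -0.4661i)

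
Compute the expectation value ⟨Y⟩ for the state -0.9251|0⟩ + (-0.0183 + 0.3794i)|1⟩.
-0.702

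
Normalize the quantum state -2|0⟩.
-|0⟩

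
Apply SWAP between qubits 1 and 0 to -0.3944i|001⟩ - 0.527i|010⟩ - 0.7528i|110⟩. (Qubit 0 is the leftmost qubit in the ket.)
-0.3944i|001⟩ - 0.527i|100⟩ - 0.7528i|110⟩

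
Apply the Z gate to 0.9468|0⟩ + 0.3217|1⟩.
0.9468|0⟩ - 0.3217|1⟩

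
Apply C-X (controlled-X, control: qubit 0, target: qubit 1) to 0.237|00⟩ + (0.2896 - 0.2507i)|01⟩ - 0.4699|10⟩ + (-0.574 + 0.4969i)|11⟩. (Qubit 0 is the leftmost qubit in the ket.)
0.237|00⟩ + (0.2896 - 0.2507i)|01⟩ + (-0.574 + 0.4969i)|10⟩ - 0.4699|11⟩

C-X leaves the control-|0⟩ kets |00⟩, |01⟩ unchanged and applies X to qubit 1 on the control-|1⟩ pair (|10⟩, |11⟩).
X = [[0, 1], [1, 0]].
With a = amp(|10⟩) = -0.4699 and b = amp(|11⟩) = (-0.574 + 0.4969i):
new amp(|10⟩) = (1)·b = (-0.574 + 0.4969i)
new amp(|11⟩) = (1)·a = -0.4699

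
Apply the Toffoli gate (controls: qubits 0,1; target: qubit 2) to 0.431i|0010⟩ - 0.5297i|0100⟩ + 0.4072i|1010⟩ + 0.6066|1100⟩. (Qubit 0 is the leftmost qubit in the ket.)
0.431i|0010⟩ - 0.5297i|0100⟩ + 0.4072i|1010⟩ + 0.6066|1110⟩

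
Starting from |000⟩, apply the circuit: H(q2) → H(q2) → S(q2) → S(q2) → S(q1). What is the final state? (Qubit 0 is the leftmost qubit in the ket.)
|000⟩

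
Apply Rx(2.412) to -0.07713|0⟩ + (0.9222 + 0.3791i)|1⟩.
(0.3266 - 0.8615i)|0⟩ + (0.329 + 0.2073i)|1⟩

Rx(2.412) = [[cos(θ/2), −i·sin(θ/2)], [−i·sin(θ/2), cos(θ/2)]]; θ = 2.412, cos(θ/2) ≈ 0.356759, sin(θ/2) ≈ 0.934196.
With a = amp(|0⟩) = -0.07713 and b = amp(|1⟩) = (0.9222 + 0.3791i):
new amp(|0⟩) = (0.356759)·a + (-0.934196i)·b = (0.3266 - 0.8615i)
new amp(|1⟩) = (-0.934196i)·a + (0.356759)·b = (0.329 + 0.2073i)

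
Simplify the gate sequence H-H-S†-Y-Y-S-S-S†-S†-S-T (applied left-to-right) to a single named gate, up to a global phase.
T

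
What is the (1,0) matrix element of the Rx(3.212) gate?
-0.9994i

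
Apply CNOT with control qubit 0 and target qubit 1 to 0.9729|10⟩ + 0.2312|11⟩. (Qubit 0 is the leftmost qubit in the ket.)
0.2312|10⟩ + 0.9729|11⟩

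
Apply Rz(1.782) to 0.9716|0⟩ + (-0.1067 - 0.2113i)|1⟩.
(0.6108 - 0.7556i)|0⟩ + (0.09725 - 0.2158i)|1⟩

Rz(1.782) = [[e^(−iθ/2), 0], [0, e^(iθ/2)]] with e^(±iθ/2) = cos(θ/2) ± i·sin(θ/2); θ = 1.782, cos(θ/2) ≈ 0.628635, sin(θ/2) ≈ 0.777701.
With a = amp(|0⟩) = 0.9716 and b = amp(|1⟩) = (-0.1067 - 0.2113i):
new amp(|0⟩) = (0.628635 - 0.777701i)·a = (0.6108 - 0.7556i)
new amp(|1⟩) = (0.628635 + 0.777701i)·b = (0.09725 - 0.2158i)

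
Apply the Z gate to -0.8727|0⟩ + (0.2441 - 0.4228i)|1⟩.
-0.8727|0⟩ + (-0.2441 + 0.4228i)|1⟩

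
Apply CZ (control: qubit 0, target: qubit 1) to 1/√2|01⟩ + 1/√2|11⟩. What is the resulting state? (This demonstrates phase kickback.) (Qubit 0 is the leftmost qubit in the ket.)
1/√2|01⟩ - 1/√2|11⟩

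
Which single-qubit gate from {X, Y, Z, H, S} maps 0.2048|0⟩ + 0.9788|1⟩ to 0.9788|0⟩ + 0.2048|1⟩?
X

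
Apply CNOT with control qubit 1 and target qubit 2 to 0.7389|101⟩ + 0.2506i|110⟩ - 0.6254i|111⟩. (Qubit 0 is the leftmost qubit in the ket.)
0.7389|101⟩ - 0.6254i|110⟩ + 0.2506i|111⟩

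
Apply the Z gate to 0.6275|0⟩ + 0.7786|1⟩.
0.6275|0⟩ - 0.7786|1⟩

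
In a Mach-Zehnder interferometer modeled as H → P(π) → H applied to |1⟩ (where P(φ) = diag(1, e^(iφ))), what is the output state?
|0⟩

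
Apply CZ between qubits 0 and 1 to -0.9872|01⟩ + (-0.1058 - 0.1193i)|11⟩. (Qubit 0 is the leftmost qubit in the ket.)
-0.9872|01⟩ + (0.1058 + 0.1193i)|11⟩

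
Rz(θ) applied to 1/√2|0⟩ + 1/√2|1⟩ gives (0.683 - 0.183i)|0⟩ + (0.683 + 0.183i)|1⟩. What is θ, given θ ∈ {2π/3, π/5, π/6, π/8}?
π/6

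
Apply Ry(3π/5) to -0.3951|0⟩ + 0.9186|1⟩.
-0.9754|0⟩ + 0.2203|1⟩

Ry(3π/5) = [[cos(θ/2), −sin(θ/2)], [sin(θ/2), cos(θ/2)]]; θ = 3π/5, cos(θ/2) ≈ 0.587785, sin(θ/2) ≈ 0.809017.
With a = amp(|0⟩) = -0.3951 and b = amp(|1⟩) = 0.9186:
new amp(|0⟩) = (0.587785)·a + (-0.809017)·b = -0.9754
new amp(|1⟩) = (0.809017)·a + (0.587785)·b = 0.2203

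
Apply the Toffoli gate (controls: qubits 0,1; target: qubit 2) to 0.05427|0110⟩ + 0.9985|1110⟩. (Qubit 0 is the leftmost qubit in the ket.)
0.05427|0110⟩ + 0.9985|1100⟩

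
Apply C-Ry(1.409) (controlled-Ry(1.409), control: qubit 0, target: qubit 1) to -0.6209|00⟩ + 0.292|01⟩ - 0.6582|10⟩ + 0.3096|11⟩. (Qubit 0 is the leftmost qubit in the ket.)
-0.6209|00⟩ + 0.292|01⟩ - 0.702|10⟩ - 0.1904|11⟩

C-Ry(1.409) leaves the control-|0⟩ kets |00⟩, |01⟩ unchanged and applies Ry(1.409) to qubit 1 on the control-|1⟩ pair (|10⟩, |11⟩).
Ry(1.409) = [[cos(θ/2), −sin(θ/2)], [sin(θ/2), cos(θ/2)]]; θ = 1.409, cos(θ/2) ≈ 0.761935, sin(θ/2) ≈ 0.647653.
With a = amp(|10⟩) = -0.6582 and b = amp(|11⟩) = 0.3096:
new amp(|10⟩) = (0.761935)·a + (-0.647653)·b = -0.702
new amp(|11⟩) = (0.647653)·a + (0.761935)·b = -0.1904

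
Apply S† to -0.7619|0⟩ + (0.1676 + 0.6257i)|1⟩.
-0.7619|0⟩ + (0.6257 - 0.1676i)|1⟩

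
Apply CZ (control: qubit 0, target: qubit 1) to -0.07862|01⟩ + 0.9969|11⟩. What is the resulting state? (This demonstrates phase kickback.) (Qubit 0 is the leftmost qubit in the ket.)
-0.07862|01⟩ - 0.9969|11⟩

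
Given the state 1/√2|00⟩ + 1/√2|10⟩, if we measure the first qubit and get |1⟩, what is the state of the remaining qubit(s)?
|0⟩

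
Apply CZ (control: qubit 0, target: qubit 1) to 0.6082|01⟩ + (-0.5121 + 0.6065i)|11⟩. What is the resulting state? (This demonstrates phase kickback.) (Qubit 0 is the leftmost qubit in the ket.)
0.6082|01⟩ + (0.5121 - 0.6065i)|11⟩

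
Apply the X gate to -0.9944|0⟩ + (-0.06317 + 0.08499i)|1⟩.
(-0.06317 + 0.08499i)|0⟩ - 0.9944|1⟩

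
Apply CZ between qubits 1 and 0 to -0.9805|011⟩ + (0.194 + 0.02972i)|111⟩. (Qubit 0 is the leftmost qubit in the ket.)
-0.9805|011⟩ + (-0.194 - 0.02972i)|111⟩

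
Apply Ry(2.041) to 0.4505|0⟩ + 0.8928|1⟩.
-0.5254|0⟩ + 0.8509|1⟩

Ry(2.041) = [[cos(θ/2), −sin(θ/2)], [sin(θ/2), cos(θ/2)]]; θ = 2.041, cos(θ/2) ≈ 0.52294, sin(θ/2) ≈ 0.85237.
With a = amp(|0⟩) = 0.4505 and b = amp(|1⟩) = 0.8928:
new amp(|0⟩) = (0.52294)·a + (-0.85237)·b = -0.5254
new amp(|1⟩) = (0.85237)·a + (0.52294)·b = 0.8509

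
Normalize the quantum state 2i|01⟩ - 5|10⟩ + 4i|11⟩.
0.2981i|01⟩ - 0.7454|10⟩ + 0.5963i|11⟩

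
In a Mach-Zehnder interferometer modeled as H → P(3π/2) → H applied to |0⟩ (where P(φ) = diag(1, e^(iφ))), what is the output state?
(1/2 - (1/2)i)|0⟩ + (1/2 + (1/2)i)|1⟩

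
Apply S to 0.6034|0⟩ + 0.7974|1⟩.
0.6034|0⟩ + 0.7974i|1⟩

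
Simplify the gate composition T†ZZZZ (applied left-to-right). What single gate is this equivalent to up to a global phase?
T†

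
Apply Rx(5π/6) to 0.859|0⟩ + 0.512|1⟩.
(0.2223 - 0.4946i)|0⟩ + (0.1325 - 0.8297i)|1⟩

Rx(5π/6) = [[cos(θ/2), −i·sin(θ/2)], [−i·sin(θ/2), cos(θ/2)]]; θ = 5π/6, cos(θ/2) ≈ 0.258819, sin(θ/2) ≈ 0.965926.
With a = amp(|0⟩) = 0.859 and b = amp(|1⟩) = 0.512:
new amp(|0⟩) = (0.258819)·a + (-0.965926i)·b = (0.2223 - 0.4946i)
new amp(|1⟩) = (-0.965926i)·a + (0.258819)·b = (0.1325 - 0.8297i)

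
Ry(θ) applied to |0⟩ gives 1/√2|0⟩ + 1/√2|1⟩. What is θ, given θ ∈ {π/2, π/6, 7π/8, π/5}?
π/2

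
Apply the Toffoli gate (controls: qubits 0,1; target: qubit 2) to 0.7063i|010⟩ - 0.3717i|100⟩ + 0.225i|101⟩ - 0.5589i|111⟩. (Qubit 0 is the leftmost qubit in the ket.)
0.7063i|010⟩ - 0.3717i|100⟩ + 0.225i|101⟩ - 0.5589i|110⟩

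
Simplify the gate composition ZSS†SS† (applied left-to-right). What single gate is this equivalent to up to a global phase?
Z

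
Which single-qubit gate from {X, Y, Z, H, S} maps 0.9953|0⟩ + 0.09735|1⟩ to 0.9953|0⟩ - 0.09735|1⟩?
Z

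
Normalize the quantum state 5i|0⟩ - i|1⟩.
0.9806i|0⟩ - 0.1961i|1⟩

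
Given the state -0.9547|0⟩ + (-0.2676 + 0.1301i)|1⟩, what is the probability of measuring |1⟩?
0.08854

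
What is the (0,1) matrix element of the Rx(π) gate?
-i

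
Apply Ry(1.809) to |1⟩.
-0.7861|0⟩ + 0.6181|1⟩

Ry(1.809) = [[cos(θ/2), −sin(θ/2)], [sin(θ/2), cos(θ/2)]]; θ = 1.809, cos(θ/2) ≈ 0.618079, sin(θ/2) ≈ 0.786116.
With a = amp(|0⟩) = 0 and b = amp(|1⟩) = 1:
new amp(|0⟩) = (0.618079)·a + (-0.786116)·b = -0.7861
new amp(|1⟩) = (0.786116)·a + (0.618079)·b = 0.6181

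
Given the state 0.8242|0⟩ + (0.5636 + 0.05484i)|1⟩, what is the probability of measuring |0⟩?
0.6793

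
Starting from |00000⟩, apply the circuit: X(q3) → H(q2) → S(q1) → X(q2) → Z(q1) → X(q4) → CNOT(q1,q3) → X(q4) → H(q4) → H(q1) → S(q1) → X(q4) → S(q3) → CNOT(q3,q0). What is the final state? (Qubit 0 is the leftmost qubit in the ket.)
(1/√8)i|10010⟩ + (1/√8)i|10011⟩ + (1/√8)i|10110⟩ + (1/√8)i|10111⟩ - 1/√8|11010⟩ - 1/√8|11011⟩ - 1/√8|11110⟩ - 1/√8|11111⟩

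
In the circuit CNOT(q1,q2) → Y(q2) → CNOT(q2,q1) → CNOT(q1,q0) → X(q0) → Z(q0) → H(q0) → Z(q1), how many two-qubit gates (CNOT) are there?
3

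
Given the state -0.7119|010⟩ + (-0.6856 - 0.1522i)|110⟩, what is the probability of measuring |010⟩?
0.5068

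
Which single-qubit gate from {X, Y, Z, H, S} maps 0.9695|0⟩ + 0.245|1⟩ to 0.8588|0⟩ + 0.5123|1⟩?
H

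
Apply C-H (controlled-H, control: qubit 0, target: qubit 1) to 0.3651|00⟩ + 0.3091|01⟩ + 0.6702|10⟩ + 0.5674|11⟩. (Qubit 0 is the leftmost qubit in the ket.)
0.3651|00⟩ + 0.3091|01⟩ + 0.8751|10⟩ + 0.07269|11⟩

C-H leaves the control-|0⟩ kets |00⟩, |01⟩ unchanged and applies H to qubit 1 on the control-|1⟩ pair (|10⟩, |11⟩).
H = [[1/√2, 1/√2], [1/√2, -1/√2]].
With a = amp(|10⟩) = 0.6702 and b = amp(|11⟩) = 0.5674:
new amp(|10⟩) = (1/√2)·a + (1/√2)·b = 0.8751
new amp(|11⟩) = (1/√2)·a + (-1/√2)·b = 0.07269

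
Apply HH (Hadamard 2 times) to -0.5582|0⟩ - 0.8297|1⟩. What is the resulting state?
-0.5582|0⟩ - 0.8297|1⟩

H² = I, so an even number of Hadamards cancels: H^2 = I and the state is unchanged.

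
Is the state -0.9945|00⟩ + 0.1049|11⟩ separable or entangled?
Entangled

Writing the state as a|00⟩ + b|01⟩ + c|10⟩ + d|11⟩, it is a product state iff ad − bc = 0.
Here (a, b, c, d) = (-0.9945, 0, 0, 0.1049): ad − bc = (-0.9945)(0.1049) − (0)(0) = -0.1043 ≠ 0, so the state is entangled.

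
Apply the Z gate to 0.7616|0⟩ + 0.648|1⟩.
0.7616|0⟩ - 0.648|1⟩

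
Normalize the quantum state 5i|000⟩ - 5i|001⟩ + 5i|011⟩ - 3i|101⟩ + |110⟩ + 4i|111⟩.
0.4975i|000⟩ - 0.4975i|001⟩ + 0.4975i|011⟩ - 0.2985i|101⟩ + 0.0995|110⟩ + 0.398i|111⟩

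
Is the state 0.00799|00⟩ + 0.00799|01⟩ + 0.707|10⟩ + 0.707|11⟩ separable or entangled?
Separable

Writing the state as a|00⟩ + b|01⟩ + c|10⟩ + d|11⟩, it is a product state iff ad − bc = 0.
Here (a, b, c, d) = (0.00799, 0.00799, 0.707, 0.707): ad − bc = (0.00799)(0.707) − (0.00799)(0.707) = 0, so the state is separable.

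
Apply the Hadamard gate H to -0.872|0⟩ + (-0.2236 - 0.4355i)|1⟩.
(-0.7747 - 0.3079i)|0⟩ + (-0.4585 + 0.3079i)|1⟩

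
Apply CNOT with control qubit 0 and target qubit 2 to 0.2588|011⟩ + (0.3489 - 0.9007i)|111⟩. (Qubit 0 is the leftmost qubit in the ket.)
0.2588|011⟩ + (0.3489 - 0.9007i)|110⟩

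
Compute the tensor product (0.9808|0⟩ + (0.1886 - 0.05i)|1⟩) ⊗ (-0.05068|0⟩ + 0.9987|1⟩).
-0.04971|00⟩ + 0.9795|01⟩ + (-0.009558 + 0.002534i)|10⟩ + (0.1884 - 0.04994i)|11⟩

amp(|b₁b₂…⟩) = product of the factor amplitudes for bits b₁, b₂, …; only kets whose every factor amplitude is nonzero survive.
|00⟩: (0.9808)(-0.05068) = -0.04971
|01⟩: (0.9808)(0.9987) = 0.9795
|10⟩: (0.1886 - 0.05i)(-0.05068) = (-0.009558 + 0.002534i)
|11⟩: (0.1886 - 0.05i)(0.9987) = (0.1884 - 0.04994i)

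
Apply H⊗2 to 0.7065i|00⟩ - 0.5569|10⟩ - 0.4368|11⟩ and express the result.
(-0.4969 + 0.3533i)|00⟩ + (-0.06005 + 0.3533i)|01⟩ + (0.4969 + 0.3533i)|10⟩ + (0.06005 + 0.3533i)|11⟩

H⊗2 gives amp(|y⟩) = (1/2) Σ_x (−1)^(x·y) amp(|x⟩), where x·y is the number of positions in which both x and y have a 1.
|00⟩: (0.7065i - 0.5569 - 0.4368)/2 = (-0.4969 + 0.3533i)
|01⟩: (0.7065i - 0.5569 + 0.4368)/2 = (-0.06005 + 0.3533i)
|10⟩: (0.7065i + 0.5569 + 0.4368)/2 = (0.4969 + 0.3533i)
|11⟩: (0.7065i + 0.5569 - 0.4368)/2 = (0.06005 + 0.3533i)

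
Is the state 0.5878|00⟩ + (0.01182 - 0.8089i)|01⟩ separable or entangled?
Separable

Writing the state as a|00⟩ + b|01⟩ + c|10⟩ + d|11⟩, it is a product state iff ad − bc = 0.
Here (a, b, c, d) = (0.5878, (0.01182 - 0.8089i), 0, 0): ad − bc = (0.5878)(0) − (0.01182 - 0.8089i)(0) = 0, so the state is separable.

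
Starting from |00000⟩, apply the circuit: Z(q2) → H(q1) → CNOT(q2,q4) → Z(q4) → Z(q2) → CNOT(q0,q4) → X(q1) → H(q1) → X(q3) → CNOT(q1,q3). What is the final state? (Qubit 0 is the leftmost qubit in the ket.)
|00010⟩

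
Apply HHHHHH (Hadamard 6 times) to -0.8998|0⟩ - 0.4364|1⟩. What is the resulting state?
-0.8998|0⟩ - 0.4364|1⟩

H² = I, so an even number of Hadamards cancels: H^6 = I and the state is unchanged.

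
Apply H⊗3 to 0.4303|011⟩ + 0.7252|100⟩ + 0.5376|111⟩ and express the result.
0.5986|000⟩ - 0.08581|001⟩ - 0.08581|010⟩ + 0.5986|011⟩ - 0.2943|100⟩ - 0.2185|101⟩ - 0.2185|110⟩ - 0.2943|111⟩

H⊗3 gives amp(|y⟩) = (1/2√2) Σ_x (−1)^(x·y) amp(|x⟩), where x·y is the number of positions in which both x and y have a 1.
|000⟩: (0.4303 + 0.7252 + 0.5376)/(2√2) = 0.5986
|001⟩: (-0.4303 + 0.7252 - 0.5376)/(2√2) = -0.08581
|010⟩: (-0.4303 + 0.7252 - 0.5376)/(2√2) = -0.08581
|011⟩: (0.4303 + 0.7252 + 0.5376)/(2√2) = 0.5986
|100⟩: (0.4303 - 0.7252 - 0.5376)/(2√2) = -0.2943
|101⟩: (-0.4303 - 0.7252 + 0.5376)/(2√2) = -0.2185
|110⟩: (-0.4303 - 0.7252 + 0.5376)/(2√2) = -0.2185
|111⟩: (0.4303 - 0.7252 - 0.5376)/(2√2) = -0.2943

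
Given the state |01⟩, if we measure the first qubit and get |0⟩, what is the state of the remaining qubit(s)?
|1⟩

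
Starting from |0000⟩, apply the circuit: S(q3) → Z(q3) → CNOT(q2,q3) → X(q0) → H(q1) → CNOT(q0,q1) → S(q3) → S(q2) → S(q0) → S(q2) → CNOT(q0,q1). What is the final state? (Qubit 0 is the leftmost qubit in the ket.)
(1/√2)i|1000⟩ + (1/√2)i|1100⟩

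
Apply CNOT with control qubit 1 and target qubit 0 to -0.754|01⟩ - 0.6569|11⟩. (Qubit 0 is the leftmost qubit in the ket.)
-0.6569|01⟩ - 0.754|11⟩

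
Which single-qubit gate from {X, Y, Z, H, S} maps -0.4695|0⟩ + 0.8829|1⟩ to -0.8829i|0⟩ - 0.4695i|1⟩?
Y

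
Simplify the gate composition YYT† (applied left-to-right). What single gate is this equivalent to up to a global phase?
T†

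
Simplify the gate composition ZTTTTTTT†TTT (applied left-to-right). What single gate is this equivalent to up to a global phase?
Z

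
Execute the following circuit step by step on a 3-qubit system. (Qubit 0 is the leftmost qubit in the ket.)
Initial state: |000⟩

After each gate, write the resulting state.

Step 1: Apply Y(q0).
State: i|100⟩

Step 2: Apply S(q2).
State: i|100⟩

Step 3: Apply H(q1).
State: (1/√2)i|100⟩ + (1/√2)i|110⟩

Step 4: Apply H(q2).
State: (1/2)i|100⟩ + (1/2)i|101⟩ + (1/2)i|110⟩ + (1/2)i|111⟩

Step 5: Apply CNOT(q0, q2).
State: (1/2)i|100⟩ + (1/2)i|101⟩ + (1/2)i|110⟩ + (1/2)i|111⟩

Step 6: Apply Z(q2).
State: (1/2)i|100⟩ - (1/2)i|101⟩ + (1/2)i|110⟩ - (1/2)i|111⟩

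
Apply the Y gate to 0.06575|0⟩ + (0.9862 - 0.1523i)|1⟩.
(-0.1523 - 0.9862i)|0⟩ + 0.06575i|1⟩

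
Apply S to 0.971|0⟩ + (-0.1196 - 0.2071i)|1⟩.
0.971|0⟩ + (0.2071 - 0.1196i)|1⟩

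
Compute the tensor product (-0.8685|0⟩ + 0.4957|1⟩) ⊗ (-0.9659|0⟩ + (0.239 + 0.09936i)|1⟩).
0.8389|00⟩ + (-0.2076 - 0.08629i)|01⟩ - 0.4788|10⟩ + (0.1185 + 0.04925i)|11⟩

amp(|b₁b₂…⟩) = product of the factor amplitudes for bits b₁, b₂, …; only kets whose every factor amplitude is nonzero survive.
|00⟩: (-0.8685)(-0.9659) = 0.8389
|01⟩: (-0.8685)(0.239 + 0.09936i) = (-0.2076 - 0.08629i)
|10⟩: (0.4957)(-0.9659) = -0.4788
|11⟩: (0.4957)(0.239 + 0.09936i) = (0.1185 + 0.04925i)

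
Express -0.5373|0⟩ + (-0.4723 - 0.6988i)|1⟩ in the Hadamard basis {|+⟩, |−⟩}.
(-0.7139 - 0.4941i)|+⟩ + (-0.04596 + 0.4941i)|−⟩

With |ψ⟩ = α|0⟩ + β|1⟩, the Hadamard-basis coefficients are ⟨+|ψ⟩ = (α + β)/√2 and ⟨−|ψ⟩ = (α − β)/√2.
Here α = -0.5373, β = (-0.4723 - 0.6988i): (α + β)/√2 = (-0.7139 - 0.4941i), (α − β)/√2 = (-0.04596 + 0.4941i).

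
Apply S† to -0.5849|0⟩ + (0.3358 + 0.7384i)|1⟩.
-0.5849|0⟩ + (0.7384 - 0.3358i)|1⟩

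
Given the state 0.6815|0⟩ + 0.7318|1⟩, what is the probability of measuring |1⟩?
0.5355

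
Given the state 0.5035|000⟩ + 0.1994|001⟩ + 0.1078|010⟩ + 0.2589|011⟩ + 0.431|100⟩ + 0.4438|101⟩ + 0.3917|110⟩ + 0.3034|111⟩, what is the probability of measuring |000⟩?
0.2535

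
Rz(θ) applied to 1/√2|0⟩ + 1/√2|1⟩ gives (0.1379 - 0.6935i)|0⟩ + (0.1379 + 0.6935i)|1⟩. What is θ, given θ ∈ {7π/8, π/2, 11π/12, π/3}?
7π/8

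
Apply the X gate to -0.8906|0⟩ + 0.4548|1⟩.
0.4548|0⟩ - 0.8906|1⟩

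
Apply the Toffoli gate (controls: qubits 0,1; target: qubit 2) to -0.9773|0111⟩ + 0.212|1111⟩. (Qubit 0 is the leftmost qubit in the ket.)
-0.9773|0111⟩ + 0.212|1101⟩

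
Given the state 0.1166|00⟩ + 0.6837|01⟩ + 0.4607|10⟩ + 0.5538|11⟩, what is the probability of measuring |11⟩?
0.3067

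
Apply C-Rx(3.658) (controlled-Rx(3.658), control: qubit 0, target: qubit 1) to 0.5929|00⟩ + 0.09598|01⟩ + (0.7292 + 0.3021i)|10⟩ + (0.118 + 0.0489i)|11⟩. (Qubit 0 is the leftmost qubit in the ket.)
0.5929|00⟩ + 0.09598|01⟩ + (-0.1389 - 0.1912i)|10⟩ + (0.262 - 0.7175i)|11⟩

C-Rx(3.658) leaves the control-|0⟩ kets |00⟩, |01⟩ unchanged and applies Rx(3.658) to qubit 1 on the control-|1⟩ pair (|10⟩, |11⟩).
Rx(3.658) = [[cos(θ/2), −i·sin(θ/2)], [−i·sin(θ/2), cos(θ/2)]]; θ = 3.658, cos(θ/2) ≈ -0.255344, sin(θ/2) ≈ 0.96685.
With a = amp(|10⟩) = (0.7292 + 0.3021i) and b = amp(|11⟩) = (0.118 + 0.0489i):
new amp(|10⟩) = (-0.255344)·a + (-0.96685i)·b = (-0.1389 - 0.1912i)
new amp(|11⟩) = (-0.96685i)·a + (-0.255344)·b = (0.262 - 0.7175i)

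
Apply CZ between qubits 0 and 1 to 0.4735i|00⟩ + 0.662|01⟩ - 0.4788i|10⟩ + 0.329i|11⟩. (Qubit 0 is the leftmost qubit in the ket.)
0.4735i|00⟩ + 0.662|01⟩ - 0.4788i|10⟩ - 0.329i|11⟩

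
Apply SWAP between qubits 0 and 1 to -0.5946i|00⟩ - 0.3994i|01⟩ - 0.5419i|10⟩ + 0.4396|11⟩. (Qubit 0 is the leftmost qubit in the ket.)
-0.5946i|00⟩ - 0.5419i|01⟩ - 0.3994i|10⟩ + 0.4396|11⟩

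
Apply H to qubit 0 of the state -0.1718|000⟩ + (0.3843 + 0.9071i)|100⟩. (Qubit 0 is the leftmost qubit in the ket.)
(0.1503 + 0.6414i)|000⟩ + (-0.3932 - 0.6414i)|100⟩

H on qubit 0 mixes each pair of kets that differ only in qubit 0: amplitudes (a, b) of (|…0…⟩, |…1…⟩) become ((a + b)/√2, (a − b)/√2). Kets absent from the input have amplitude 0.
(|000⟩, |100⟩): (a, b) = (-0.1718, (0.3843 + 0.9071i)) → ((0.1503 + 0.6414i), (-0.3932 - 0.6414i))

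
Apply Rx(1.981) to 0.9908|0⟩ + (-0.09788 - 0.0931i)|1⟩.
(0.4654 + 0.08186i)|0⟩ + (-0.05366 - 0.8797i)|1⟩

Rx(1.981) = [[cos(θ/2), −i·sin(θ/2)], [−i·sin(θ/2), cos(θ/2)]]; θ = 1.981, cos(θ/2) ≈ 0.548272, sin(θ/2) ≈ 0.8363.
With a = amp(|0⟩) = 0.9908 and b = amp(|1⟩) = (-0.09788 - 0.0931i):
new amp(|0⟩) = (0.548272)·a + (-0.8363i)·b = (0.4654 + 0.08186i)
new amp(|1⟩) = (-0.8363i)·a + (0.548272)·b = (-0.05366 - 0.8797i)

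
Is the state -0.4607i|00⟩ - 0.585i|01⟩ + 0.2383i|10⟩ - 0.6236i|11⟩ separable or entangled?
Entangled

Writing the state as a|00⟩ + b|01⟩ + c|10⟩ + d|11⟩, it is a product state iff ad − bc = 0.
Here (a, b, c, d) = (-0.4607i, -0.585i, 0.2383i, -0.6236i): ad − bc = (-0.4607i)(-0.6236i) − (-0.585i)(0.2383i) = -0.4267 ≠ 0, so the state is entangled.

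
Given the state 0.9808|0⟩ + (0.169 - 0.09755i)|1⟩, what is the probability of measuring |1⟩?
0.03808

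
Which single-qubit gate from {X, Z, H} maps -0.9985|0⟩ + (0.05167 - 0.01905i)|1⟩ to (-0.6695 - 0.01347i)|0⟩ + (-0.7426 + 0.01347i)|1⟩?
H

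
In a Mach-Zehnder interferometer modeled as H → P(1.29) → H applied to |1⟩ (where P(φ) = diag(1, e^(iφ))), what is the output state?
(0.3614 - 0.4804i)|0⟩ + (0.6386 + 0.4804i)|1⟩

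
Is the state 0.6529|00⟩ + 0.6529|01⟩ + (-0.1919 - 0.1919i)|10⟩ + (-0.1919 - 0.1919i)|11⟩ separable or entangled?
Separable

Writing the state as a|00⟩ + b|01⟩ + c|10⟩ + d|11⟩, it is a product state iff ad − bc = 0.
Here (a, b, c, d) = (0.6529, 0.6529, (-0.1919 - 0.1919i), (-0.1919 - 0.1919i)): ad − bc = (0.6529)(-0.1919 - 0.1919i) − (0.6529)(-0.1919 - 0.1919i) = 0, so the state is separable.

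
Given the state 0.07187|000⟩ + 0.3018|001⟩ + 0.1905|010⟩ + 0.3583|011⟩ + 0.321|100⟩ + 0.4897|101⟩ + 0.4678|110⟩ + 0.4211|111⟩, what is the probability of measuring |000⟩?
0.005165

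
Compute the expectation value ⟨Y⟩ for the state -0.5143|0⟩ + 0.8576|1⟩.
0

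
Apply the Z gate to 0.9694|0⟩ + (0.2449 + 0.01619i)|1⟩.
0.9694|0⟩ + (-0.2449 - 0.01619i)|1⟩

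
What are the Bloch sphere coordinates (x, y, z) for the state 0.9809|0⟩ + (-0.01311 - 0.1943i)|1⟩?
(-0.02572, -0.3812, 0.9242)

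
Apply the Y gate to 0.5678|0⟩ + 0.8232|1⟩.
-0.8232i|0⟩ + 0.5678i|1⟩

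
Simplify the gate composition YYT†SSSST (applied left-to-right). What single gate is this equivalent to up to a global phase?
I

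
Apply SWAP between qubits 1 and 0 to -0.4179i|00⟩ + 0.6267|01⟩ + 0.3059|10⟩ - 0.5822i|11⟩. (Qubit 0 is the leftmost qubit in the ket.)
-0.4179i|00⟩ + 0.3059|01⟩ + 0.6267|10⟩ - 0.5822i|11⟩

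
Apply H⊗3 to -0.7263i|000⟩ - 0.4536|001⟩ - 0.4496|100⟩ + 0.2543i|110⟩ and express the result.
(-0.3193 - 0.1669i)|000⟩ + (0.001414 - 0.1669i)|001⟩ + (-0.3193 - 0.3467i)|010⟩ + (0.001414 - 0.3467i)|011⟩ + (-0.001414 - 0.3467i)|100⟩ + (0.3193 - 0.3467i)|101⟩ + (-0.001414 - 0.1669i)|110⟩ + (0.3193 - 0.1669i)|111⟩

H⊗3 gives amp(|y⟩) = (1/2√2) Σ_x (−1)^(x·y) amp(|x⟩), where x·y is the number of positions in which both x and y have a 1.
|000⟩: (-0.7263i - 0.4536 - 0.4496 + 0.2543i)/(2√2) = (-0.3193 - 0.1669i)
|001⟩: (-0.7263i + 0.4536 - 0.4496 + 0.2543i)/(2√2) = (0.001414 - 0.1669i)
|010⟩: (-0.7263i - 0.4536 - 0.4496 - 0.2543i)/(2√2) = (-0.3193 - 0.3467i)
|011⟩: (-0.7263i + 0.4536 - 0.4496 - 0.2543i)/(2√2) = (0.001414 - 0.3467i)
|100⟩: (-0.7263i - 0.4536 + 0.4496 - 0.2543i)/(2√2) = (-0.001414 - 0.3467i)
|101⟩: (-0.7263i + 0.4536 + 0.4496 - 0.2543i)/(2√2) = (0.3193 - 0.3467i)
|110⟩: (-0.7263i - 0.4536 + 0.4496 + 0.2543i)/(2√2) = (-0.001414 - 0.1669i)
|111⟩: (-0.7263i + 0.4536 + 0.4496 + 0.2543i)/(2√2) = (0.3193 - 0.1669i)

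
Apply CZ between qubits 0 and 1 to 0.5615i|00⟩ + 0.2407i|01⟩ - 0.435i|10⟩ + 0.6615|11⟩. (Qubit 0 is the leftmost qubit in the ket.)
0.5615i|00⟩ + 0.2407i|01⟩ - 0.435i|10⟩ - 0.6615|11⟩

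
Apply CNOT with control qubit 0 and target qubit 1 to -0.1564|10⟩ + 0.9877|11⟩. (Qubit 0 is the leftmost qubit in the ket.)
0.9877|10⟩ - 0.1564|11⟩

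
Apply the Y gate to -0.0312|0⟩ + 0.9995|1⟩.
-0.9995i|0⟩ - 0.0312i|1⟩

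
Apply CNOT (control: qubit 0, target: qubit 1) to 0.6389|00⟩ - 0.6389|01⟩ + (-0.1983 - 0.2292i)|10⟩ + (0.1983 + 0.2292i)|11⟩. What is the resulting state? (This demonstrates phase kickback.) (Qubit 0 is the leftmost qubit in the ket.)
0.6389|00⟩ - 0.6389|01⟩ + (0.1983 + 0.2292i)|10⟩ + (-0.1983 - 0.2292i)|11⟩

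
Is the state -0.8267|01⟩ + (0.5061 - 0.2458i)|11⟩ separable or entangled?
Separable

Writing the state as a|00⟩ + b|01⟩ + c|10⟩ + d|11⟩, it is a product state iff ad − bc = 0.
Here (a, b, c, d) = (0, -0.8267, 0, (0.5061 - 0.2458i)): ad − bc = (0)(0.5061 - 0.2458i) − (-0.8267)(0) = 0, so the state is separable.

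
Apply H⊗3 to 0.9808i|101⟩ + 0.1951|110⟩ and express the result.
(0.06898 + 0.3468i)|000⟩ + (0.06898 - 0.3468i)|001⟩ + (-0.06898 + 0.3468i)|010⟩ + (-0.06898 - 0.3468i)|011⟩ + (-0.06898 - 0.3468i)|100⟩ + (-0.06898 + 0.3468i)|101⟩ + (0.06898 - 0.3468i)|110⟩ + (0.06898 + 0.3468i)|111⟩

H⊗3 gives amp(|y⟩) = (1/2√2) Σ_x (−1)^(x·y) amp(|x⟩), where x·y is the number of positions in which both x and y have a 1.
|000⟩: (0.9808i + 0.1951)/(2√2) = (0.06898 + 0.3468i)
|001⟩: (-0.9808i + 0.1951)/(2√2) = (0.06898 - 0.3468i)
|010⟩: (0.9808i - 0.1951)/(2√2) = (-0.06898 + 0.3468i)
|011⟩: (-0.9808i - 0.1951)/(2√2) = (-0.06898 - 0.3468i)
|100⟩: (-0.9808i - 0.1951)/(2√2) = (-0.06898 - 0.3468i)
|101⟩: (0.9808i - 0.1951)/(2√2) = (-0.06898 + 0.3468i)
|110⟩: (-0.9808i + 0.1951)/(2√2) = (0.06898 - 0.3468i)
|111⟩: (0.9808i + 0.1951)/(2√2) = (0.06898 + 0.3468i)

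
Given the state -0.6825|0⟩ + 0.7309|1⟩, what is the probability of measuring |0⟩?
0.4658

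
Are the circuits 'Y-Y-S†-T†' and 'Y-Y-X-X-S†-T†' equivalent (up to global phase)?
Yes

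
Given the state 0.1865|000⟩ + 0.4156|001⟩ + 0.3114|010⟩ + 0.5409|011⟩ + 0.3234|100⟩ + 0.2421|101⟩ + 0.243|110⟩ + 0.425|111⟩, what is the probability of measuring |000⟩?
0.03478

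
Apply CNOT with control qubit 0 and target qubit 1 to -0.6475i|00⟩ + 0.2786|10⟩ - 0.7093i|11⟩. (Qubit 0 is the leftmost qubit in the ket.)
-0.6475i|00⟩ - 0.7093i|10⟩ + 0.2786|11⟩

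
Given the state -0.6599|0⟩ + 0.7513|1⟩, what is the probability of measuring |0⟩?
0.4355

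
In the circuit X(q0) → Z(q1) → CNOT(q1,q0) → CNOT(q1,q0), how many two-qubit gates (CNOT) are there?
2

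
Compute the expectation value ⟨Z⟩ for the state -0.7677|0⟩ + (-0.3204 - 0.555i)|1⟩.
0.1787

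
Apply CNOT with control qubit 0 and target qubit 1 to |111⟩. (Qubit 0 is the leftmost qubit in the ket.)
|101⟩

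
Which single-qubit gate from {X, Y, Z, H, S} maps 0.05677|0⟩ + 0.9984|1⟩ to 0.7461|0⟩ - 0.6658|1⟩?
H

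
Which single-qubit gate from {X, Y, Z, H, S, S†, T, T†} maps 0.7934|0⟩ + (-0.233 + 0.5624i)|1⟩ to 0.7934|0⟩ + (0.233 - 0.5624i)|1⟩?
Z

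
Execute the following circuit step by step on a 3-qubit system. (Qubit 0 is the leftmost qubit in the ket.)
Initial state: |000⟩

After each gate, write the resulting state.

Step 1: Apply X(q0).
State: |100⟩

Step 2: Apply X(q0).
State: |000⟩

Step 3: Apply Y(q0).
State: i|100⟩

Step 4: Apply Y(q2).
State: -|101⟩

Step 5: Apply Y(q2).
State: i|100⟩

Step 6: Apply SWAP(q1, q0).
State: i|010⟩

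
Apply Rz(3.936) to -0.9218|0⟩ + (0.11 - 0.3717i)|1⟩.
(0.3566 + 0.85i)|0⟩ + (0.3002 + 0.2452i)|1⟩

Rz(3.936) = [[e^(−iθ/2), 0], [0, e^(iθ/2)]] with e^(±iθ/2) = cos(θ/2) ± i·sin(θ/2); θ = 3.936, cos(θ/2) ≈ -0.386841, sin(θ/2) ≈ 0.922146.
With a = amp(|0⟩) = -0.9218 and b = amp(|1⟩) = (0.11 - 0.3717i):
new amp(|0⟩) = (-0.386841 - 0.922146i)·a = (0.3566 + 0.85i)
new amp(|1⟩) = (-0.386841 + 0.922146i)·b = (0.3002 + 0.2452i)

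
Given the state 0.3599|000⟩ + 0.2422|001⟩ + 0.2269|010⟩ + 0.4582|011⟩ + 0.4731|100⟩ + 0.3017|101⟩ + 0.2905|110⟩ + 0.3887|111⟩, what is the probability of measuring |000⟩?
0.1295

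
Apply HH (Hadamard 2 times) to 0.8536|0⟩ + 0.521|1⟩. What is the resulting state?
0.8536|0⟩ + 0.521|1⟩

H² = I, so an even number of Hadamards cancels: H^2 = I and the state is unchanged.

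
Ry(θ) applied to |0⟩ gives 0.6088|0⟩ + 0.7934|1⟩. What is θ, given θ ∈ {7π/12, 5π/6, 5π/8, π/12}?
7π/12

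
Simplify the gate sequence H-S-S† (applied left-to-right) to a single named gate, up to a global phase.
H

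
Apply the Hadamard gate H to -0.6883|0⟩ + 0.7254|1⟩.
0.02623|0⟩ - 0.9996|1⟩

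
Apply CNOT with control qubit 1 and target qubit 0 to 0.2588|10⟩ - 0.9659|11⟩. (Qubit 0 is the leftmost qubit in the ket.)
-0.9659|01⟩ + 0.2588|10⟩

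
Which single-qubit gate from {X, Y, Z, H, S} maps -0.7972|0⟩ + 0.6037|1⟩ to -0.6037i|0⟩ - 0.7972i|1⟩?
Y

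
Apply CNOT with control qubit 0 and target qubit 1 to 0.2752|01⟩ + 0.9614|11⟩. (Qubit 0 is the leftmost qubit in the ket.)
0.2752|01⟩ + 0.9614|10⟩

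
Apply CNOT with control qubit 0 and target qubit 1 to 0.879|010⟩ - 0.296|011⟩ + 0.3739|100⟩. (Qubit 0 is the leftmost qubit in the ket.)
0.879|010⟩ - 0.296|011⟩ + 0.3739|110⟩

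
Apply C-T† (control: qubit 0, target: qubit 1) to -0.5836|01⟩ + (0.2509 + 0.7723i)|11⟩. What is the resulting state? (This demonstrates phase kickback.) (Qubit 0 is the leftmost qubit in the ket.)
-0.5836|01⟩ + (0.7235 + 0.3687i)|11⟩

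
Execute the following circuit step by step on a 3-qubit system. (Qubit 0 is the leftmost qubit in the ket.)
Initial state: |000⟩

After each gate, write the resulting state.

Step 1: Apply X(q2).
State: |001⟩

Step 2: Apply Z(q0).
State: |001⟩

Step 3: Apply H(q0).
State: 1/√2|001⟩ + 1/√2|101⟩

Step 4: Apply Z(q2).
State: -1/√2|001⟩ - 1/√2|101⟩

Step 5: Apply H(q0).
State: -|001⟩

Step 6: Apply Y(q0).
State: -i|101⟩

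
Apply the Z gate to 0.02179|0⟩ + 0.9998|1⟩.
0.02179|0⟩ - 0.9998|1⟩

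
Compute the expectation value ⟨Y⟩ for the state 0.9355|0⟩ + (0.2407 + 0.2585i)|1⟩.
0.4837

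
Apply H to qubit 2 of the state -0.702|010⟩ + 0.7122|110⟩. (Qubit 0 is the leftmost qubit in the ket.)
-0.4964|010⟩ - 0.4964|011⟩ + 0.5036|110⟩ + 0.5036|111⟩

H on qubit 2 mixes each pair of kets that differ only in qubit 2: amplitudes (a, b) of (|…0…⟩, |…1…⟩) become ((a + b)/√2, (a − b)/√2). Kets absent from the input have amplitude 0.
(|010⟩, |011⟩): (a, b) = (-0.702, 0) → (-0.4964, -0.4964)
(|110⟩, |111⟩): (a, b) = (0.7122, 0) → (0.5036, 0.5036)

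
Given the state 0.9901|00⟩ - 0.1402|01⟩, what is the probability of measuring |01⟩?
0.01966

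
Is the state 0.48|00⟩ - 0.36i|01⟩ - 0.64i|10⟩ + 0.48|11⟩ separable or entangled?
Entangled

Writing the state as a|00⟩ + b|01⟩ + c|10⟩ + d|11⟩, it is a product state iff ad − bc = 0.
Here (a, b, c, d) = (0.48, -0.36i, -0.64i, 0.48): ad − bc = (0.48)(0.48) − (-0.36i)(-0.64i) = 0.4608 ≠ 0, so the state is entangled.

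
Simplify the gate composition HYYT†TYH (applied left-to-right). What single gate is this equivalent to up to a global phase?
Y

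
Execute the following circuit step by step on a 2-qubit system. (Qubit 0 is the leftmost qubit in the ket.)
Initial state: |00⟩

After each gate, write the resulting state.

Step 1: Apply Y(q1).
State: i|01⟩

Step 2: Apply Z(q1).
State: -i|01⟩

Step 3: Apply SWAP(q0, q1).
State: -i|10⟩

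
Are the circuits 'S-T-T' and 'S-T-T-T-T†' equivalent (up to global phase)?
Yes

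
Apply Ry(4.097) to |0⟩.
-0.4597|0⟩ + 0.8881|1⟩

Ry(4.097) = [[cos(θ/2), −sin(θ/2)], [sin(θ/2), cos(θ/2)]]; θ = 4.097, cos(θ/2) ≈ -0.459741, sin(θ/2) ≈ 0.888053.
With a = amp(|0⟩) = 1 and b = amp(|1⟩) = 0:
new amp(|0⟩) = (-0.459741)·a + (-0.888053)·b = -0.4597
new amp(|1⟩) = (0.888053)·a + (-0.459741)·b = 0.8881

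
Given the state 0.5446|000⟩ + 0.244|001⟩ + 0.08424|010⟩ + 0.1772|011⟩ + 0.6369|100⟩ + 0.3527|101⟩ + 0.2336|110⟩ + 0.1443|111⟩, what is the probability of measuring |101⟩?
0.1244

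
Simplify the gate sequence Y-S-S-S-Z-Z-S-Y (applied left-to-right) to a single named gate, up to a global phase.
I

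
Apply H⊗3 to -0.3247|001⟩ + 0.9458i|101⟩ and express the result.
(-0.1148 + 0.3344i)|000⟩ + (0.1148 - 0.3344i)|001⟩ + (-0.1148 + 0.3344i)|010⟩ + (0.1148 - 0.3344i)|011⟩ + (-0.1148 - 0.3344i)|100⟩ + (0.1148 + 0.3344i)|101⟩ + (-0.1148 - 0.3344i)|110⟩ + (0.1148 + 0.3344i)|111⟩

H⊗3 gives amp(|y⟩) = (1/2√2) Σ_x (−1)^(x·y) amp(|x⟩), where x·y is the number of positions in which both x and y have a 1.
|000⟩: (-0.3247 + 0.9458i)/(2√2) = (-0.1148 + 0.3344i)
|001⟩: (0.3247 - 0.9458i)/(2√2) = (0.1148 - 0.3344i)
|010⟩: (-0.3247 + 0.9458i)/(2√2) = (-0.1148 + 0.3344i)
|011⟩: (0.3247 - 0.9458i)/(2√2) = (0.1148 - 0.3344i)
|100⟩: (-0.3247 - 0.9458i)/(2√2) = (-0.1148 - 0.3344i)
|101⟩: (0.3247 + 0.9458i)/(2√2) = (0.1148 + 0.3344i)
|110⟩: (-0.3247 - 0.9458i)/(2√2) = (-0.1148 - 0.3344i)
|111⟩: (0.3247 + 0.9458i)/(2√2) = (0.1148 + 0.3344i)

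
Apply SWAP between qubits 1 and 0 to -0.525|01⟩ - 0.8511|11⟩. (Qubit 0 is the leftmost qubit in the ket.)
-0.525|10⟩ - 0.8511|11⟩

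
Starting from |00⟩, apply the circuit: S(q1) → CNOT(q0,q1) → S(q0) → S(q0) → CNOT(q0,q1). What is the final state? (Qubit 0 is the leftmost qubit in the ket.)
|00⟩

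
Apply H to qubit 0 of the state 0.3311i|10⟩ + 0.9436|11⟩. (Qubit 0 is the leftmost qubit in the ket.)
0.2341i|00⟩ + 0.6672|01⟩ - 0.2341i|10⟩ - 0.6672|11⟩

H on qubit 0 mixes each pair of kets that differ only in qubit 0: amplitudes (a, b) of (|…0…⟩, |…1…⟩) become ((a + b)/√2, (a − b)/√2). Kets absent from the input have amplitude 0.
(|00⟩, |10⟩): (a, b) = (0, 0.3311i) → (0.2341i, -0.2341i)
(|01⟩, |11⟩): (a, b) = (0, 0.9436) → (0.6672, -0.6672)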